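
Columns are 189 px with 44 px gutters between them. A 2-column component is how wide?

2 columns plus 1 gutter: 378 + 44 = 422 px.

422 px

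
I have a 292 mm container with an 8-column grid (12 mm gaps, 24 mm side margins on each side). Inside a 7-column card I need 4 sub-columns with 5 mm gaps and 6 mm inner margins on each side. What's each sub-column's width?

Subtract both margins: 292 − 2·24 = 244 mm.
Subtracting 7 gaps of 12 leaves 160 for 8 columns, so c = 20 mm.
7 columns plus 6 gaps: 140 + 72 = 212 mm.
Inner content = 212 − 2·6 = 200 mm.
200 − 3·5 = 185; ÷4 gives d = 46.25 mm.

46.25 mm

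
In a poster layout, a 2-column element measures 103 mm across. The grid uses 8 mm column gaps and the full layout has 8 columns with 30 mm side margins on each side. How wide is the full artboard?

Subtracting 1 column gap of 8 leaves 95 for 2 columns, so c = 47.5 mm.
Total width: 2·30 + 8·47.5 + 7·8 = 496 mm.

496 mm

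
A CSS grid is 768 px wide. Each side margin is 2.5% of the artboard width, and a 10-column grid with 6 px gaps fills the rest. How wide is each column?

768 × (1 − 2·2.5%) = 768 × 95% = 729.6 px for the columns.
Subtracting 9 gaps of 6 leaves 675.6 for 10 columns, so c = 67.56 px.

67.56 px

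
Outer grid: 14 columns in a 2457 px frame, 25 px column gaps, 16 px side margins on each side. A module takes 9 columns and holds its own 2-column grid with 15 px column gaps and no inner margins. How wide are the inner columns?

767.5 px

Subtract both margins: 2457 − 2·16 = 2425 px.
Subtracting 13 column gaps of 25 leaves 2100 for 14 columns, so c = 150 px.
9 columns plus 8 column gaps: 1350 + 200 = 1550 px.
2d + 1·15 = 1550 → 2d = 1535 → d = 767.5 px.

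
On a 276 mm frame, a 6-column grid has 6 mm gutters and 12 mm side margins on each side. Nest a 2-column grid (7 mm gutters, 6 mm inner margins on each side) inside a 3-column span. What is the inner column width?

Subtract both margins: 276 − 2·12 = 252 mm.
252 − 5·6 = 222; ÷6 gives c = 37 mm.
3 columns plus 2 gutters: 111 + 12 = 123 mm.
Inner content = 123 − 2·6 = 111 mm.
2d + 1·7 = 111 → 2d = 104 → d = 52 mm.

52 mm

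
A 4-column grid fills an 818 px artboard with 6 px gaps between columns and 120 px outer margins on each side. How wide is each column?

140 px

Inside the margins: 818 − 240 = 578 px.
4 columns + 3 gaps: 4c + 3·6 = 578.
4c = 578 − 18 = 560, so c = 140 px.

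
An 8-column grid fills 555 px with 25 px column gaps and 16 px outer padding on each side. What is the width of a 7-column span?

Inside the margins: 555 − 32 = 523 px.
8 columns + 7 column gaps: 8c + 7·25 = 523.
8c = 523 − 175 = 348, so c = 43.5 px.
Span of 7: 7·43.5 + 6·25 = 304.5 + 150 = 454.5 px.

454.5 px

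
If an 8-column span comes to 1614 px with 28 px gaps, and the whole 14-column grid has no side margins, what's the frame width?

Subtracting 7 gaps of 28 leaves 1418 for 8 columns, so c = 177.25 px.
Frame = 14·177.25 + 13·28 = 2481.5 + 364 = 2845.5 px.

2845.5 px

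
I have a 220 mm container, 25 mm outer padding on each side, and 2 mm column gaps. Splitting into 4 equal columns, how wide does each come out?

41 mm

Inside the margins: 220 − 50 = 170 mm.
170 − 3·2 = 164; ÷4 gives c = 41 mm.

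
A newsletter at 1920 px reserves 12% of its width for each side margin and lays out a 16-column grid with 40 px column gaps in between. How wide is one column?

Margins: 12% × 1920 = 230.4 px each, so content = 1920 − 460.8 = 1459.2 px.
16 columns + 15 column gaps: 16c + 15·40 = 1459.2.
16c = 1459.2 − 600 = 859.2, so c = 53.7 px.

53.7 px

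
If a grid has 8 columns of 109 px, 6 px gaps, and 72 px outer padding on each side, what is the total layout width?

Total width: 2·72 + 8·109 + 7·6 = 1058 px.

1058 px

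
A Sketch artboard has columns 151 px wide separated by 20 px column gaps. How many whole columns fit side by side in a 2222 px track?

k columns need k·151 + (k−1)·20 = k·171 − 20.
k·171 − 20 ≤ 2222 → k ≤ 2242 / 171 ≈ 13.11, so k = 13.

13 columns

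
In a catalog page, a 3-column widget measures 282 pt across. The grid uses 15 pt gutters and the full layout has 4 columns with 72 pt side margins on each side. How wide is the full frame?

525 pt

3c + 2·15 = 282 → 3c = 252 → c = 84 pt.
Total width: 2·72 + 4·84 + 3·15 = 525 pt.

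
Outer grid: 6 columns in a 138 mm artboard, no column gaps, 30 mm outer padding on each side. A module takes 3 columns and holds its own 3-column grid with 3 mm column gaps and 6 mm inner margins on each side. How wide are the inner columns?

Outer content = 138 − 2·30 = 78 mm.
With no column gaps, each column is 78/6 = 13 mm.
3-column span = 3·13 = 39 mm.
Inner content = 39 − 2·6 = 27 mm.
3 columns + 2 column gaps: 3d + 2·3 = 27.
3d = 27 − 6 = 21, so d = 7 mm.

7 mm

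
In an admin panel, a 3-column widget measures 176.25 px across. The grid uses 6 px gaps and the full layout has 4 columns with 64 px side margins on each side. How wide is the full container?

365 px

Subtracting 2 gaps of 6 leaves 164.25 for 3 columns, so c = 54.75 px.
Total width: 2·64 + 4·54.75 + 3·6 = 365 px.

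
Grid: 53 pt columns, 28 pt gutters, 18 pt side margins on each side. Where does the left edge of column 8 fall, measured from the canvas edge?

Column 8 starts at margin + 7·(column + gutter) = 18 + 7·81 = 585 pt.

585 pt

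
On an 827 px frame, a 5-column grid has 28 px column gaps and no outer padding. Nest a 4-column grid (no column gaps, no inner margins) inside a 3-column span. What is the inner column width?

121.25 px

827 − 4·28 = 715; ÷5 gives c = 143 px.
3 columns plus 2 column gaps: 429 + 56 = 485 px.
485 / 4 = 121.25 px per column.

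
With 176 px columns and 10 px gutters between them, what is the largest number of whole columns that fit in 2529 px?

Each extra column adds 176 + 10 = 186 px.
(2529 + 10) / 186 = 13.65, so 13 columns fit.

13 columns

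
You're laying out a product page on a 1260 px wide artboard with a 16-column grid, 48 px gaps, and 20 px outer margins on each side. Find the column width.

Inside the margins: 1260 − 40 = 1220 px.
16 columns + 15 gaps: 16c + 15·48 = 1220.
16c = 1220 − 720 = 500, so c = 31.25 px.

31.25 px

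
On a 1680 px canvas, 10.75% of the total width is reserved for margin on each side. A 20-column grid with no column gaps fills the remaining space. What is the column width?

Margins: 10.75% × 1680 = 180.6 px each, so content = 1680 − 361.2 = 1318.8 px.
20c = 1318.8 → c = 65.94 px.

65.94 px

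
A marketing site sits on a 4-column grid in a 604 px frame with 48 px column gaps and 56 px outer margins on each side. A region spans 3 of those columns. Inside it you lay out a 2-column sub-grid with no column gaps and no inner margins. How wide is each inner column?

178.5 px

Inside the margins: 604 − 112 = 492 px.
4c + 3·48 = 492 → 4c = 348 → c = 87 px.
Span of 3: 3·87 + 2·48 = 261 + 96 = 357 px.
2d = 357 → d = 178.5 px.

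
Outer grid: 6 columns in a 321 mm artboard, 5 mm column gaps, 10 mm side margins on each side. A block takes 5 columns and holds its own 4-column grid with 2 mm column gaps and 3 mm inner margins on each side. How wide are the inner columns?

59.5 mm

Subtract both margins: 321 − 2·10 = 301 mm.
301 − 5·5 = 276; ÷6 gives c = 46 mm.
5-column span = 5·46 + 4·5 = 250 mm.
Inner content = 250 − 2·3 = 244 mm.
4d + 3·2 = 244 → 4d = 238 → d = 59.5 mm.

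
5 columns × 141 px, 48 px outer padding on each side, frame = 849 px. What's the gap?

Subtract both margins: 849 − 2·48 = 753 px.
5·141 + 4g = 753 → 4g = 48 → g = 12 px.

12 px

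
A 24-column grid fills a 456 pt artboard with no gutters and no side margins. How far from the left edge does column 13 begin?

With no gutters, each column is 456/24 = 19 pt.
No margin, so column 13 starts at 12·(column + gutter) = 12·19 = 228 pt.

228 pt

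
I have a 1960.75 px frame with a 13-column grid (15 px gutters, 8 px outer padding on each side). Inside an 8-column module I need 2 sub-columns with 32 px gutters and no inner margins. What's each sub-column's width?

579.5 px

Outer content = 1960.75 − 2·8 = 1944.75 px.
13 columns + 12 gutters: 13c + 12·15 = 1944.75.
13c = 1944.75 − 180 = 1764.75, so c = 135.75 px.
8 columns plus 7 gutters: 1086 + 105 = 1191 px.
2 columns + 1 gutter: 2d + 1·32 = 1191.
2d = 1191 − 32 = 1159, so d = 579.5 px.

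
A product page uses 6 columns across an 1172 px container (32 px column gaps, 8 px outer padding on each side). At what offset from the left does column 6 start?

998 px

Take off 16 px of margins, leaving 1156 px.
Subtracting 5 column gaps of 32 leaves 996 for 6 columns, so c = 166 px.
Column 6 starts at margin + 5·(column + gutter) = 8 + 5·198 = 998 px.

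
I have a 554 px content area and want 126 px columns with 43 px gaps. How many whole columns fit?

3 columns

k columns need k·126 + (k−1)·43 = k·169 − 43.
k·169 − 43 ≤ 554 → k ≤ 597 / 169 ≈ 3.53, so k = 3.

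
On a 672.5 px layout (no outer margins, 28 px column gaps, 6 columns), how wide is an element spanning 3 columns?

Subtracting 5 column gaps of 28 leaves 532.5 for 6 columns, so c = 88.75 px.
Span of 3: 3·88.75 + 2·28 = 266.25 + 56 = 322.25 px.

322.25 px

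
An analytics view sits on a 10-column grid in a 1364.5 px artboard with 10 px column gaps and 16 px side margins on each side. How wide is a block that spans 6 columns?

795.5 px

Inside the margins: 1364.5 − 32 = 1332.5 px.
Subtracting 9 column gaps of 10 leaves 1242.5 for 10 columns, so c = 124.25 px.
Span of 6: 6·124.25 + 5·10 = 745.5 + 50 = 795.5 px.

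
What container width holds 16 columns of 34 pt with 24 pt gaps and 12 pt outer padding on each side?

Container = 2·12 + 16·34 + 15·24 = 24 + 544 + 360 = 928 pt.

928 pt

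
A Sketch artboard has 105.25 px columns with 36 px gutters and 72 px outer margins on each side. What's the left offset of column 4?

Before column 4: the margin + 3 columns + 3 gutters.
Offset = 72 + 3·(105.25 + 36) = 72 + 423.75 = 495.75 px.

495.75 px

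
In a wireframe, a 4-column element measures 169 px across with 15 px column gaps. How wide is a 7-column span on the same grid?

169 − 3·15 = 124; ÷4 gives c = 31 px.
7-column span = 7·31 + 6·15 = 307 px.

307 px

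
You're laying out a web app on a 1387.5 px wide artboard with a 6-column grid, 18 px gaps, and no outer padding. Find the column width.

216.25 px

1387.5 − 5·18 = 1297.5; ÷6 gives c = 216.25 px.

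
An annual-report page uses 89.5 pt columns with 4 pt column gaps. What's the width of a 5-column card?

463.5 pt

5-column span = 5·89.5 + 4·4 = 463.5 pt.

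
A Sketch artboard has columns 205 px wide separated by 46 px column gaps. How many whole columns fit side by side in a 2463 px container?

Each extra column adds 205 + 46 = 251 px.
(2463 + 46) / 251 = 10.00, so 9 columns fit.

9 columns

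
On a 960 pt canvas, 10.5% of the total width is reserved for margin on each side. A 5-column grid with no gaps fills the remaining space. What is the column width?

Each margin = 10.5% of 960 = 100.8 pt; content = 960 − 2·100.8 = 758.4 pt.
5c = 758.4 → c = 151.68 pt.

151.68 pt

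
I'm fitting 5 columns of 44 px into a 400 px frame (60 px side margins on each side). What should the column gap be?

15 px

Content width = 400 − 2·60 = 280 px.
5 columns take 5·44 = 220 px; remaining 60 splits into 4 column gaps.
g = 60 / 4 = 15 px.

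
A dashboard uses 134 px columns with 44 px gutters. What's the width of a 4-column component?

668 px

Span of 4: 4·134 + 3·44 = 536 + 132 = 668 px.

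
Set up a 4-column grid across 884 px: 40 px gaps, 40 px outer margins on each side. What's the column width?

Content width = 884 − 2·40 = 804 px.
4c + 3·40 = 804 → 4c = 684 → c = 171 px.

171 px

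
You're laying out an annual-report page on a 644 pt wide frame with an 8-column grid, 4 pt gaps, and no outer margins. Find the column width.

77 pt

644 − 7·4 = 616; ÷8 gives c = 77 pt.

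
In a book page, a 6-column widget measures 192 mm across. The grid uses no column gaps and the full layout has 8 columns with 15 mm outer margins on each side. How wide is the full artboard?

286 mm

6c = 192 → c = 32 mm.
Artboard = 2·15 + 8·32 = 30 + 256 = 286 mm.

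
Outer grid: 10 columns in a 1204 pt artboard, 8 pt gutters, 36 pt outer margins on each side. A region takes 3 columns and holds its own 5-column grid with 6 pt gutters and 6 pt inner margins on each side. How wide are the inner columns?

Subtract both margins: 1204 − 2·36 = 1132 pt.
10 columns + 9 gutters: 10c + 9·8 = 1132.
10c = 1132 − 72 = 1060, so c = 106 pt.
3 columns plus 2 gutters: 318 + 16 = 334 pt.
Inner content = 334 − 2·6 = 322 pt.
5d + 4·6 = 322 → 5d = 298 → d = 59.6 pt.

59.6 pt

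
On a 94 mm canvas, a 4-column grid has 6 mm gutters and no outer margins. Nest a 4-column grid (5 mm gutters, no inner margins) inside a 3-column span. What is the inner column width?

4c + 3·6 = 94 → 4c = 76 → c = 19 mm.
3-column span = 3·19 + 2·6 = 69 mm.
4d + 3·5 = 69 → 4d = 54 → d = 13.5 mm.

13.5 mm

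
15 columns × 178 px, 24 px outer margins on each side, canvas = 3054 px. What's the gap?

24 px

Take off 48 px of margins, leaving 3006 px.
15 columns take 15·178 = 2670 px; remaining 336 splits into 14 gaps.
g = 336 / 14 = 24 px.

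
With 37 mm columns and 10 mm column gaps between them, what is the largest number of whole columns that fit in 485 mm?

Each extra column adds 37 + 10 = 47 mm.
(485 + 10) / 47 = 10.53, so 10 columns fit.

10 columns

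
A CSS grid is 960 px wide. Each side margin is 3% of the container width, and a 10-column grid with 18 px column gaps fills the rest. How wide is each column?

74.04 px

Each margin = 3% of 960 = 28.8 px; content = 960 − 2·28.8 = 902.4 px.
10 columns + 9 column gaps: 10c + 9·18 = 902.4.
10c = 902.4 − 162 = 740.4, so c = 74.04 px.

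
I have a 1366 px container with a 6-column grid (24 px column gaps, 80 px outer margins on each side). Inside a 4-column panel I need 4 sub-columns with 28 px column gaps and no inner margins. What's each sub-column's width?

178 px

Subtract both margins: 1366 − 2·80 = 1206 px.
1206 − 5·24 = 1086; ÷6 gives c = 181 px.
Span of 4: 4·181 + 3·24 = 724 + 72 = 796 px.
4d + 3·28 = 796 → 4d = 712 → d = 178 px.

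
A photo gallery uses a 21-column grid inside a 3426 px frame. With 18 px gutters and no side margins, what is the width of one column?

3426 − 20·18 = 3066; ÷21 gives c = 146 px.

146 px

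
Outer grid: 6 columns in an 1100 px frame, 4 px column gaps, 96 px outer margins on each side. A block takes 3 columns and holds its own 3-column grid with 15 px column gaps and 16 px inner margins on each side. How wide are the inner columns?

130 px

Outer content = 1100 − 2·96 = 908 px.
6 columns + 5 column gaps: 6c + 5·4 = 908.
6c = 908 − 20 = 888, so c = 148 px.
3-column span = 3·148 + 2·4 = 452 px.
Inner content = 452 − 2·16 = 420 px.
3d + 2·15 = 420 → 3d = 390 → d = 130 px.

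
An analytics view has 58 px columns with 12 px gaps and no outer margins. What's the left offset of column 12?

No margin, so column 12 starts at 11·(column + gutter) = 11·70 = 770 px.

770 px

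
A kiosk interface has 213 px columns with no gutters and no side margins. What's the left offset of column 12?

Each column+gutter stride is 213 px; with no margin, 11 of them is 2343 px.

2343 px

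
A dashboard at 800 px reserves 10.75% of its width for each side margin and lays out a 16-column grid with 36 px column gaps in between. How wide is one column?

Each margin = 10.75% of 800 = 86 px; content = 800 − 2·86 = 628 px.
Subtracting 15 column gaps of 36 leaves 88 for 16 columns, so c = 5.5 px.

5.5 px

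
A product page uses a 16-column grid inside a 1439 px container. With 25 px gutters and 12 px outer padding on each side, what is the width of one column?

Subtract both margins: 1439 − 2·12 = 1415 px.
16c + 15·25 = 1415 → 16c = 1040 → c = 65 px.

65 px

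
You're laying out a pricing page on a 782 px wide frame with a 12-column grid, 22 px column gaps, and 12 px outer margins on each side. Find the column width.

43 px

Content width = 782 − 2·12 = 758 px.
12 columns + 11 column gaps: 12c + 11·22 = 758.
12c = 758 − 242 = 516, so c = 43 px.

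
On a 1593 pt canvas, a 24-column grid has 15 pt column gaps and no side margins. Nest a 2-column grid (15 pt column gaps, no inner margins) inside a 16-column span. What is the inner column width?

521 pt

24 columns + 23 column gaps: 24c + 23·15 = 1593.
24c = 1593 − 345 = 1248, so c = 52 pt.
16-column span = 16·52 + 15·15 = 1057 pt.
2d + 1·15 = 1057 → 2d = 1042 → d = 521 pt.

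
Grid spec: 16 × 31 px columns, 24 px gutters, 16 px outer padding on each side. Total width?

Total width: 2·16 + 16·31 + 15·24 = 888 px.

888 px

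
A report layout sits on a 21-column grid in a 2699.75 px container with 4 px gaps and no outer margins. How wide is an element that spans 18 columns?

2313.5 px

21 columns + 20 gaps: 21c + 20·4 = 2699.75.
21c = 2699.75 − 80 = 2619.75, so c = 124.75 px.
18 columns plus 17 gaps: 2245.5 + 68 = 2313.5 px.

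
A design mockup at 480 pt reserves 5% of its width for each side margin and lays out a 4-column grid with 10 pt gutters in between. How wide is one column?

100.5 pt

Margins: 5% × 480 = 24 pt each, so content = 480 − 48 = 432 pt.
4 columns + 3 gutters: 4c + 3·10 = 432.
4c = 432 − 30 = 402, so c = 100.5 pt.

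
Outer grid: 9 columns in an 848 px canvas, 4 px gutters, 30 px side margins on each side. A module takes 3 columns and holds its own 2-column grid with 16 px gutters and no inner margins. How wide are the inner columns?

122 px

Subtract both margins: 848 − 2·30 = 788 px.
9 columns + 8 gutters: 9c + 8·4 = 788.
9c = 788 − 32 = 756, so c = 84 px.
Span of 3: 3·84 + 2·4 = 252 + 8 = 260 px.
2 columns + 1 gutter: 2d + 1·16 = 260.
2d = 260 − 16 = 244, so d = 122 px.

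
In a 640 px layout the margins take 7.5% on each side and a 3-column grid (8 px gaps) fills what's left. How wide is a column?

640 × (1 − 2·7.5%) = 640 × 85% = 544 px for the columns.
Subtracting 2 gaps of 8 leaves 528 for 3 columns, so c = 176 px.

176 px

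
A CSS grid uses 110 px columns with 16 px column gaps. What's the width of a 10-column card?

10-column span = 10·110 + 9·16 = 1244 px.

1244 px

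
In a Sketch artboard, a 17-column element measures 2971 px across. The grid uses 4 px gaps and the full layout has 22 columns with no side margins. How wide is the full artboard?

17c + 16·4 = 2971 → 17c = 2907 → c = 171 px.
Artboard = 22·171 + 21·4 = 3762 + 84 = 3846 px.

3846 px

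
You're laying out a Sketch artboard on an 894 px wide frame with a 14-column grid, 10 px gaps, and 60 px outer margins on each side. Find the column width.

46 px

Subtract both margins: 894 − 2·60 = 774 px.
774 − 13·10 = 644; ÷14 gives c = 46 px.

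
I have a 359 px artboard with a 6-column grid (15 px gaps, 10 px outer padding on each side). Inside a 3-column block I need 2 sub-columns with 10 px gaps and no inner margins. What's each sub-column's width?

76 px

Take off 20 px of margins, leaving 339 px.
6c + 5·15 = 339 → 6c = 264 → c = 44 px.
Span of 3: 3·44 + 2·15 = 132 + 30 = 162 px.
2d + 1·10 = 162 → 2d = 152 → d = 76 px.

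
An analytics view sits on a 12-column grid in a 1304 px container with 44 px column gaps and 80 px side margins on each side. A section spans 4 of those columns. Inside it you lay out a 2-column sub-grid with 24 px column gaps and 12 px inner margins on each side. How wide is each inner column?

Take off 160 px of margins, leaving 1144 px.
12 columns + 11 column gaps: 12c + 11·44 = 1144.
12c = 1144 − 484 = 660, so c = 55 px.
Span of 4: 4·55 + 3·44 = 220 + 132 = 352 px.
Inner content = 352 − 2·12 = 328 px.
2 columns + 1 column gap: 2d + 1·24 = 328.
2d = 328 − 24 = 304, so d = 152 px.

152 px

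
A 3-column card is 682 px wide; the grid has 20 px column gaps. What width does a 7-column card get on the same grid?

1618 px

682 − 2·20 = 642; ÷3 gives c = 214 px.
7-column span = 7·214 + 6·20 = 1618 px.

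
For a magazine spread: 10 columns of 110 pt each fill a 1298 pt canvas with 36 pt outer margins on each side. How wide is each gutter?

14 pt

Inside the margins: 1298 − 72 = 1226 pt.
10·110 + 9g = 1226 → 9g = 126 → g = 14 pt.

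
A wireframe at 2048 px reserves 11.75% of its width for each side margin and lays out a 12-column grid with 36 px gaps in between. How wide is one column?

97.56 px

Margins: 11.75% × 2048 = 240.64 px each, so content = 2048 − 481.28 = 1566.72 px.
12c + 11·36 = 1566.72 → 12c = 1170.72 → c = 97.56 px.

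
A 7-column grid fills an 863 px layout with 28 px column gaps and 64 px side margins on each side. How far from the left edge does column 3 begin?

282 px

Take off 128 px of margins, leaving 735 px.
735 − 6·28 = 567; ÷7 gives c = 81 px.
Each column+gutter stride is 109 px; 2 of them past the 64 px margin is 64 + 218 = 282 px.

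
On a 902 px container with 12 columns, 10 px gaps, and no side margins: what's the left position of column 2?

12c + 11·10 = 902 → 12c = 792 → c = 66 px.
No margin, so column 2 starts at 1·(column + gutter) = 1·76 = 76 px.

76 px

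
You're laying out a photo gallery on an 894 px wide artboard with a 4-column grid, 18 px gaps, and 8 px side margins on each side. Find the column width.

Content width = 894 − 2·8 = 878 px.
878 − 3·18 = 824; ÷4 gives c = 206 px.

206 px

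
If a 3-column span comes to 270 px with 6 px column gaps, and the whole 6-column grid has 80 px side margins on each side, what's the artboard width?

706 px

270 − 2·6 = 258; ÷3 gives c = 86 px.
Adding margins, columns and gutters: 160 + 516 + 30 = 706 px.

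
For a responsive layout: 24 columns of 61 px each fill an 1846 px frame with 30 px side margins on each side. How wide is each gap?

14 px

Inside the margins: 1846 − 60 = 1786 px.
24·61 + 23g = 1786 → 23g = 322 → g = 14 px.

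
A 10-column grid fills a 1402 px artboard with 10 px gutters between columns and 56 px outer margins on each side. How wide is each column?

Subtract both margins: 1402 − 2·56 = 1290 px.
1290 − 9·10 = 1200; ÷10 gives c = 120 px.

120 px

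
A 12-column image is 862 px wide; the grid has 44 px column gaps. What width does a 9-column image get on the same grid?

Subtracting 11 column gaps of 44 leaves 378 for 12 columns, so c = 31.5 px.
9-column span = 9·31.5 + 8·44 = 635.5 px.

635.5 px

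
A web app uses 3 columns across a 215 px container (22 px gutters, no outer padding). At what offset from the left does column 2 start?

79 px

Subtracting 2 gutters of 22 leaves 171 for 3 columns, so c = 57 px.
Before column 2: 1 column + 1 gutter.
Offset = 1·(57 + 22) = 1·79 = 79 px.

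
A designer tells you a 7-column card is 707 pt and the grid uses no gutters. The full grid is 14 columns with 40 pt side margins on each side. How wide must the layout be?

1494 pt

707 / 7 = 101 pt per column.
Layout = 2·40 + 14·101 = 80 + 1414 = 1494 pt.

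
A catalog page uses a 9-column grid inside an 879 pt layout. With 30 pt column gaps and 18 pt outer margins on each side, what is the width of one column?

67 pt

Inside the margins: 879 − 36 = 843 pt.
Subtracting 8 column gaps of 30 leaves 603 for 9 columns, so c = 67 pt.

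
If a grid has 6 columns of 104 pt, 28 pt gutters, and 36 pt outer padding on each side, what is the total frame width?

836 pt

Total width: 2·36 + 6·104 + 5·28 = 836 pt.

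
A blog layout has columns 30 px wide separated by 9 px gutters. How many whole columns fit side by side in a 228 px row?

6 columns

6 columns: 6·30 + 5·9 = 225 px ≤ 228.
7 columns: 264 px > 228. So 6.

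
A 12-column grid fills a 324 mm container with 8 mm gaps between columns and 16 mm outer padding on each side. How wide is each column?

17 mm

Subtract both margins: 324 − 2·16 = 292 mm.
12 columns + 11 gaps: 12c + 11·8 = 292.
12c = 292 − 88 = 204, so c = 17 mm.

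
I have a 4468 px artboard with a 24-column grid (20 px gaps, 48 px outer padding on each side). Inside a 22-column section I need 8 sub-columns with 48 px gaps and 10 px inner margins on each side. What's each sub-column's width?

Subtract both margins: 4468 − 2·48 = 4372 px.
24 columns + 23 gaps: 24c + 23·20 = 4372.
24c = 4372 − 460 = 3912, so c = 163 px.
22 columns plus 21 gaps: 3586 + 420 = 4006 px.
Inner content = 4006 − 2·10 = 3986 px.
3986 − 7·48 = 3650; ÷8 gives d = 456.25 px.

456.25 px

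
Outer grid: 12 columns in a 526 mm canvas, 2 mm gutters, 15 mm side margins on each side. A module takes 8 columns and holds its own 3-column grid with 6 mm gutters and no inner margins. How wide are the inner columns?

106 mm

Subtract both margins: 526 − 2·15 = 496 mm.
Subtracting 11 gutters of 2 leaves 474 for 12 columns, so c = 39.5 mm.
Span of 8: 8·39.5 + 7·2 = 316 + 14 = 330 mm.
3d + 2·6 = 330 → 3d = 318 → d = 106 mm.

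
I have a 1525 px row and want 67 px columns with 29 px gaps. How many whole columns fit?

16 columns: 16·67 + 15·29 = 1507 px ≤ 1525.
17 columns: 1603 px > 1525. So 16.

16 columns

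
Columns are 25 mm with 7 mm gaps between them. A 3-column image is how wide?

3-column span = 3·25 + 2·7 = 89 mm.

89 mm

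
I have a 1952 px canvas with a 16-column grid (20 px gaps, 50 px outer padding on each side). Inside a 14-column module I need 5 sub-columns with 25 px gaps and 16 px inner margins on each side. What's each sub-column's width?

Inside the margins: 1952 − 100 = 1852 px.
1852 − 15·20 = 1552; ÷16 gives c = 97 px.
Span of 14: 14·97 + 13·20 = 1358 + 260 = 1618 px.
Inner content = 1618 − 2·16 = 1586 px.
Subtracting 4 gaps of 25 leaves 1486 for 5 columns, so d = 297.2 px.

297.2 px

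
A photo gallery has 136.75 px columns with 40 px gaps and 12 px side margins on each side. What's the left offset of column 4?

542.25 px

Each column+gutter stride is 176.75 px; 3 of them past the 12 px margin is 12 + 530.25 = 542.25 px.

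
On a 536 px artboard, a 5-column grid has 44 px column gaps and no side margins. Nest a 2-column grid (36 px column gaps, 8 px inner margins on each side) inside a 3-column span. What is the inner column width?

536 − 4·44 = 360; ÷5 gives c = 72 px.
Span of 3: 3·72 + 2·44 = 216 + 88 = 304 px.
Inner content = 304 − 2·8 = 288 px.
2d + 1·36 = 288 → 2d = 252 → d = 126 px.

126 px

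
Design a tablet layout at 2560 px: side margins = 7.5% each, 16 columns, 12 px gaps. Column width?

124.75 px

2560 × (1 − 2·7.5%) = 2560 × 85% = 2176 px for the columns.
16 columns + 15 gaps: 16c + 15·12 = 2176.
16c = 2176 − 180 = 1996, so c = 124.75 px.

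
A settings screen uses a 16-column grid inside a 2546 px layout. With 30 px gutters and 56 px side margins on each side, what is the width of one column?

124 px

Subtract both margins: 2546 − 2·56 = 2434 px.
16c + 15·30 = 2434 → 16c = 1984 → c = 124 px.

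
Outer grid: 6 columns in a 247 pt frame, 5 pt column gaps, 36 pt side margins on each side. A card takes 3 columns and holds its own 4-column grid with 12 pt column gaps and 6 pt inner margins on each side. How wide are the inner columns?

9.25 pt

Subtract both margins: 247 − 2·36 = 175 pt.
175 − 5·5 = 150; ÷6 gives c = 25 pt.
3-column span = 3·25 + 2·5 = 85 pt.
Inner content = 85 − 2·6 = 73 pt.
4 columns + 3 column gaps: 4d + 3·12 = 73.
4d = 73 − 36 = 37, so d = 9.25 pt.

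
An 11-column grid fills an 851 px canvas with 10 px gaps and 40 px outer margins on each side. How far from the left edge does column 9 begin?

608 px

Take off 80 px of margins, leaving 771 px.
Subtracting 10 gaps of 10 leaves 671 for 11 columns, so c = 61 px.
Column 9 starts at margin + 8·(column + gutter) = 40 + 8·71 = 608 px.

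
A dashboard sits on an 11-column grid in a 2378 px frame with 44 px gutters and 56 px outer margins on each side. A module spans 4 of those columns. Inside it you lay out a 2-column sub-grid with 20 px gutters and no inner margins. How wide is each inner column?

388 px

Subtract both margins: 2378 − 2·56 = 2266 px.
11 columns + 10 gutters: 11c + 10·44 = 2266.
11c = 2266 − 440 = 1826, so c = 166 px.
4 columns plus 3 gutters: 664 + 132 = 796 px.
Subtracting 1 gutter of 20 leaves 776 for 2 columns, so d = 388 px.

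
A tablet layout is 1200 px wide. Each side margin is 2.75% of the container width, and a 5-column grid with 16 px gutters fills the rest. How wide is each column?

214 px

1200 × (1 − 2·2.75%) = 1200 × 94.5% = 1134 px for the columns.
5c + 4·16 = 1134 → 5c = 1070 → c = 214 px.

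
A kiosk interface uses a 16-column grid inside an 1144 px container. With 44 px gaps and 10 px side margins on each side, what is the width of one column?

29 px

Subtract both margins: 1144 − 2·10 = 1124 px.
Subtracting 15 gaps of 44 leaves 464 for 16 columns, so c = 29 px.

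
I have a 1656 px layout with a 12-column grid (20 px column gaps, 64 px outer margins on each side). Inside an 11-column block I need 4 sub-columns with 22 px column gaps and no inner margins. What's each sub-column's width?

333.25 px

Subtract both margins: 1656 − 2·64 = 1528 px.
Subtracting 11 column gaps of 20 leaves 1308 for 12 columns, so c = 109 px.
Span of 11: 11·109 + 10·20 = 1199 + 200 = 1399 px.
4d + 3·22 = 1399 → 4d = 1333 → d = 333.25 px.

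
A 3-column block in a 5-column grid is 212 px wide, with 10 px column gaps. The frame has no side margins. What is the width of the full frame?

360 px

3 columns + 2 column gaps: 3c + 2·10 = 212.
3c = 212 − 20 = 192, so c = 64 px.
Summing: 320 + 40 = 360 px.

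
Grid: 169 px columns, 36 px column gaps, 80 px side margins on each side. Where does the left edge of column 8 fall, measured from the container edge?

Before column 8: the margin + 7 columns + 7 column gaps.
Offset = 80 + 7·(169 + 36) = 80 + 1435 = 1515 px.

1515 px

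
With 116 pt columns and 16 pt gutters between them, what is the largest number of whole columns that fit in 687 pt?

Each extra column adds 116 + 16 = 132 pt.
(687 + 16) / 132 = 5.33, so 5 columns fit.

5 columns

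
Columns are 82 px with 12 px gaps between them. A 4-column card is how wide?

4 columns plus 3 gaps: 328 + 36 = 364 px.

364 px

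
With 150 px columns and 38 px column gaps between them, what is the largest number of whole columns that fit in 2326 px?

12 columns

12 columns: 12·150 + 11·38 = 2218 px ≤ 2326.
13 columns: 2406 px > 2326. So 12.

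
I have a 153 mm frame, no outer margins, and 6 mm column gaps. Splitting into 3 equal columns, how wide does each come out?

47 mm

3 columns + 2 column gaps: 3c + 2·6 = 153.
3c = 153 − 12 = 141, so c = 47 mm.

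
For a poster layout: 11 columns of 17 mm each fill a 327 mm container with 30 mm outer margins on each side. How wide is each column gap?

Subtract both margins: 327 − 2·30 = 267 mm.
11·17 + 10g = 267 → 10g = 80 → g = 8 mm.

8 mm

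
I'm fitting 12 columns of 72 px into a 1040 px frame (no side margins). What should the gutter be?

16 px

Columns use 864 px, leaving 176 px across 11 gutters = 16 px each.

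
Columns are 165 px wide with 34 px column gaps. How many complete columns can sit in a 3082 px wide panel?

15 columns: 15·165 + 14·34 = 2951 px ≤ 3082.
16 columns: 3150 px > 3082. So 15.

15 columns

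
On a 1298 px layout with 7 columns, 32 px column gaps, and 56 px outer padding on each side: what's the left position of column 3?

Subtract both margins: 1298 − 2·56 = 1186 px.
1186 − 6·32 = 994; ÷7 gives c = 142 px.
Each column+gutter stride is 174 px; 2 of them past the 56 px margin is 56 + 348 = 404 px.

404 px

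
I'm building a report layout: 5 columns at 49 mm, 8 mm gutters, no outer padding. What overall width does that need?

Layout = 5·49 + 4·8 = 245 + 32 = 277 mm.

277 mm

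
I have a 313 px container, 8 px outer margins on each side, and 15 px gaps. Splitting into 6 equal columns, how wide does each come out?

37 px

Content width = 313 − 2·8 = 297 px.
6 columns + 5 gaps: 6c + 5·15 = 297.
6c = 297 − 75 = 222, so c = 37 px.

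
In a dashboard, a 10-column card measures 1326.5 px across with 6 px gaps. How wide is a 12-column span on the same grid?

1593 px

10 columns + 9 gaps: 10c + 9·6 = 1326.5.
10c = 1326.5 − 54 = 1272.5, so c = 127.25 px.
12 columns plus 11 gaps: 1527 + 66 = 1593 px.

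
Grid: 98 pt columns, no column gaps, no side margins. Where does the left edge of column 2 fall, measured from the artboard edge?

Before column 2: 1 column + 1 column gap.
Offset = 1·(98 + 0) = 1·98 = 98 pt.

98 pt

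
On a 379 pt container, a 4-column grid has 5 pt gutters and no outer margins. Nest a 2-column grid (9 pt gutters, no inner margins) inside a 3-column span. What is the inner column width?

137 pt

Subtracting 3 gutters of 5 leaves 364 for 4 columns, so c = 91 pt.
3 columns plus 2 gutters: 273 + 10 = 283 pt.
283 − 1·9 = 274; ÷2 gives d = 137 pt.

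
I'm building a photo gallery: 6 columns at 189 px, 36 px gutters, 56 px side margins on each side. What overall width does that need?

Container = 2·56 + 6·189 + 5·36 = 112 + 1134 + 180 = 1426 px.

1426 px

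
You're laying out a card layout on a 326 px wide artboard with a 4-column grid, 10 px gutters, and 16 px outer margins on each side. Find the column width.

Subtract both margins: 326 − 2·16 = 294 px.
Subtracting 3 gutters of 10 leaves 264 for 4 columns, so c = 66 px.

66 px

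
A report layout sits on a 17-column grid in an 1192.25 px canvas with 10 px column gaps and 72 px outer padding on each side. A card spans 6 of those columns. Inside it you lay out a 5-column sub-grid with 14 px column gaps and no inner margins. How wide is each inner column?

Subtract both margins: 1192.25 − 2·72 = 1048.25 px.
Subtracting 16 column gaps of 10 leaves 888.25 for 17 columns, so c = 52.25 px.
Span of 6: 6·52.25 + 5·10 = 313.5 + 50 = 363.5 px.
5 columns + 4 column gaps: 5d + 4·14 = 363.5.
5d = 363.5 − 56 = 307.5, so d = 61.5 px.

61.5 px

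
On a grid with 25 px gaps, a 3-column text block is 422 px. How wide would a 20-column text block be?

2955 px

3c + 2·25 = 422 → 3c = 372 → c = 124 px.
Span of 20: 20·124 + 19·25 = 2480 + 475 = 2955 px.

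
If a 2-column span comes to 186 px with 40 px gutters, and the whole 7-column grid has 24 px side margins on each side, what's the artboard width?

2 columns + 1 gutter: 2c + 1·40 = 186.
2c = 186 − 40 = 146, so c = 73 px.
Adding margins, columns and gutters: 48 + 511 + 240 = 799 px.

799 px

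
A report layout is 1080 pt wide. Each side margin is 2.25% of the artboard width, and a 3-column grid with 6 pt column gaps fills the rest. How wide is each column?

1080 × (1 − 2·2.25%) = 1080 × 95.5% = 1031.4 pt for the columns.
3 columns + 2 column gaps: 3c + 2·6 = 1031.4.
3c = 1031.4 − 12 = 1019.4, so c = 339.8 pt.

339.8 pt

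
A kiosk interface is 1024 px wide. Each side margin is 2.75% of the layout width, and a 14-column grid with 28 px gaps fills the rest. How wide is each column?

43.12 px

1024 × (1 − 2·2.75%) = 1024 × 94.5% = 967.68 px for the columns.
967.68 − 13·28 = 603.68; ÷14 gives c = 43.12 px.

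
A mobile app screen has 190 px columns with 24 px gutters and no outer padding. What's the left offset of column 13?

Each column+gutter stride is 214 px; with no margin, 12 of them is 2568 px.

2568 px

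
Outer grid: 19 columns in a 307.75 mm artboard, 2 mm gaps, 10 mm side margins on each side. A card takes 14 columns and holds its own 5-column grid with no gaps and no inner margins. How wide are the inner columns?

Outer content = 307.75 − 2·10 = 287.75 mm.
287.75 − 18·2 = 251.75; ÷19 gives c = 13.25 mm.
Span of 14: 14·13.25 + 13·2 = 185.5 + 26 = 211.5 mm.
5d = 211.5 → d = 42.3 mm.

42.3 mm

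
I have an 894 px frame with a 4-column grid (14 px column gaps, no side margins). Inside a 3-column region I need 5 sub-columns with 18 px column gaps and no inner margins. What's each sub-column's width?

4c + 3·14 = 894 → 4c = 852 → c = 213 px.
3 columns plus 2 column gaps: 639 + 28 = 667 px.
5 columns + 4 column gaps: 5d + 4·18 = 667.
5d = 667 − 72 = 595, so d = 119 px.

119 px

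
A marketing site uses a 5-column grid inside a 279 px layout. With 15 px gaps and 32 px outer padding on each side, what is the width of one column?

Content width = 279 − 2·32 = 215 px.
215 − 4·15 = 155; ÷5 gives c = 31 px.

31 px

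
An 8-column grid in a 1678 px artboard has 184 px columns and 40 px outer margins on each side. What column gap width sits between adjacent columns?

18 px

Content width = 1678 − 2·40 = 1598 px.
Columns use 1472 px, leaving 126 px across 7 column gaps = 18 px each.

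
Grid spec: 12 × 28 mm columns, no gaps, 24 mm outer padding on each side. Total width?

384 mm

Total width: 2·24 + 12·28 = 384 mm.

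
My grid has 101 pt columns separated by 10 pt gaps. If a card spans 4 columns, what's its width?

434 pt

Span of 4: 4·101 + 3·10 = 404 + 30 = 434 pt.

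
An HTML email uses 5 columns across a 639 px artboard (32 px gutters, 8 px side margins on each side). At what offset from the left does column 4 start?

Inside the margins: 639 − 16 = 623 px.
Subtracting 4 gutters of 32 leaves 495 for 5 columns, so c = 99 px.
Before column 4: the margin + 3 columns + 3 gutters.
Offset = 8 + 3·(99 + 32) = 8 + 393 = 401 px.

401 px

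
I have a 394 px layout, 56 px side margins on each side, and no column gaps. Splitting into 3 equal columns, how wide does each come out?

94 px

Content width = 394 − 2·56 = 282 px.
With no column gaps, each column is 282/3 = 94 px.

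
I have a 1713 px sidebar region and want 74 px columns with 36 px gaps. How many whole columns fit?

15 columns

Each extra column adds 74 + 36 = 110 px.
(1713 + 36) / 110 = 15.90, so 15 columns fit.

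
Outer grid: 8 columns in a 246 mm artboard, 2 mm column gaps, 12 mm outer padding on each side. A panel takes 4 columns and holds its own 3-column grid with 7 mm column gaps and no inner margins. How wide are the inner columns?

Subtract both margins: 246 − 2·12 = 222 mm.
Subtracting 7 column gaps of 2 leaves 208 for 8 columns, so c = 26 mm.
4-column span = 4·26 + 3·2 = 110 mm.
Subtracting 2 column gaps of 7 leaves 96 for 3 columns, so d = 32 mm.

32 mm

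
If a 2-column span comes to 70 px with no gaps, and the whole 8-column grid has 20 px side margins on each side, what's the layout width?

70 / 2 = 35 px per column.
Total width: 2·20 + 8·35 = 320 px.

320 px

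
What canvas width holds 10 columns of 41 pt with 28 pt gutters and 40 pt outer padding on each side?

Adding margins, columns and gutters: 80 + 410 + 252 = 742 pt.

742 pt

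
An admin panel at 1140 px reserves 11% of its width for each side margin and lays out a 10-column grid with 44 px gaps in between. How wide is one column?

49.32 px

1140 × (1 − 2·11%) = 1140 × 78% = 889.2 px for the columns.
10c + 9·44 = 889.2 → 10c = 493.2 → c = 49.32 px.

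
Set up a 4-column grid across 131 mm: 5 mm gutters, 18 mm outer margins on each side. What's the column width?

20 mm

Subtract both margins: 131 − 2·18 = 95 mm.
4c + 3·5 = 95 → 4c = 80 → c = 20 mm.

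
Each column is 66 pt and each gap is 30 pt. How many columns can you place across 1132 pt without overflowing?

Each extra column adds 66 + 30 = 96 pt.
(1132 + 30) / 96 = 12.10, so 12 columns fit.

12 columns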